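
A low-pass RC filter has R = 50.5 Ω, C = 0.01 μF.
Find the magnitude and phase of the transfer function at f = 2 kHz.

Step 1 — Angular frequency: ω = 2π·2000 = 1.257e+04 rad/s.
Step 2 — Transfer function: H(jω) = 1/(1 + jωRC).
Step 3 — Denominator: 1 + jωRC = 1 + j·1.257e+04·50.5·1e-08 = 1 + j0.006346.
Step 4 — H = 1 - j0.006346.
Step 5 — Magnitude: |H| = 1 (-0.0 dB); phase: φ = -0.4°.

|H| = 1 (-0.0 dB), φ = -0.4°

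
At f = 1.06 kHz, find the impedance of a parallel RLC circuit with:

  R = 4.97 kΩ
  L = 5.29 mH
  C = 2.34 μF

Step 1 — Angular frequency: ω = 2π·f = 2π·1060 = 6660 rad/s.
Step 2 — Component impedances:
  R: Z = R = 4970 Ω
  L: Z = jωL = j·6660·0.00529 = 0 + j35.23 Ω
  C: Z = 1/(jωC) = -j/(ω·C) = 0 - j64.17 Ω
Step 3 — Parallel combination: 1/Z_total = 1/R + 1/L + 1/C; Z_total = 1.228 + j78.12 Ω = 78.13∠89.1° Ω.

Z = 1.228 + j78.12 Ω = 78.13∠89.1° Ω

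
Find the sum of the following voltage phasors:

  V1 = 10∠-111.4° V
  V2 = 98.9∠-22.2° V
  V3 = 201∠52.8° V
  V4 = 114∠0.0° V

Step 1 — Convert each phasor to rectangular form:
  V1 = 10·(cos(-111.4°) + j·sin(-111.4°)) = -3.649 - j9.311 V
  V2 = 98.9·(cos(-22.2°) + j·sin(-22.2°)) = 91.57 - j37.37 V
  V3 = 201·(cos(52.8°) + j·sin(52.8°)) = 121.5 + j160.1 V
  V4 = 114·(cos(0.0°) + j·sin(0.0°)) = 114 V
Step 2 — Sum components: V_total = 323.4 + j113.4 V.
Step 3 — Convert to polar: |V_total| = 342.8 V, ∠V_total = 19.3°.

V_total = 342.8∠19.3° V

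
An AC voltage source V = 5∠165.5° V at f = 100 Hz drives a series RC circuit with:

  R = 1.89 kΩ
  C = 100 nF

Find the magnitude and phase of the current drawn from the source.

Step 1 — Angular frequency: ω = 2π·f = 2π·100 = 628.3 rad/s.
Step 2 — Component impedances:
  R: Z = R = 1890 Ω
  C: Z = 1/(jωC) = -j/(ω·C) = 0 - j1.592e+04 Ω
Step 3 — Series combination: Z_total = R + C = 1890 - j1.592e+04 Ω = 1.603e+04∠-83.2° Ω.
Step 4 — Source phasor: V = 5∠165.5° V = -4.841 + j1.252 V.
Step 5 — Ohm's law: I = V / Z_total = (-4.841 + j1.252) / (1890 - j1.592e+04) = -0.0001132 - j0.0002907 A.
Step 6 — Convert to polar: |I| = 0.000312 A, ∠I = -111.3°.

I = 0.000312∠-111.3° A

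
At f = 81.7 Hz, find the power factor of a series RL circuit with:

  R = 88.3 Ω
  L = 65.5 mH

Step 1 — Angular frequency: ω = 2π·f = 2π·81.7 = 513.3 rad/s.
Step 2 — Component impedances:
  R: Z = R = 88.3 Ω
  L: Z = jωL = j·513.3·0.0655 = 0 + j33.62 Ω
Step 3 — Series combination: Z_total = R + L = 88.3 + j33.62 Ω = 94.49∠20.8° Ω.
Step 4 — Power factor: PF = cos(φ) = Re(Z)/|Z| = 88.3/94.49 = 0.9345.
Step 5 — Type: Im(Z) = 33.62 ⇒ lagging (phase φ = 20.8°).

PF = 0.9345 (lagging, φ = 20.8°)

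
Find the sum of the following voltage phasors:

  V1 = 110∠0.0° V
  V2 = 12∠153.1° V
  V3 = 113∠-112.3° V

Step 1 — Convert each phasor to rectangular form:
  V1 = 110·(cos(0.0°) + j·sin(0.0°)) = 110 V
  V2 = 12·(cos(153.1°) + j·sin(153.1°)) = -10.7 + j5.429 V
  V3 = 113·(cos(-112.3°) + j·sin(-112.3°)) = -42.88 - j104.5 V
Step 2 — Sum components: V_total = 56.42 - j99.12 V.
Step 3 — Convert to polar: |V_total| = 114.1 V, ∠V_total = -60.4°.

V_total = 114.1∠-60.4° V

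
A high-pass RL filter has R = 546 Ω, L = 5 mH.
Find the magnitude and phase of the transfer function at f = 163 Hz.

Step 1 — Angular frequency: ω = 2π·163 = 1024 rad/s.
Step 2 — Transfer function: H(jω) = jωL/(R + jωL).
Step 3 — Numerator jωL = j·5.121; denominator R + jωL = 546 + j5.121.
Step 4 — H = 8.795e-05 + j0.009378.
Step 5 — Magnitude: |H| = 0.009378 (-40.6 dB); phase: φ = 89.5°.

|H| = 0.009378 (-40.6 dB), φ = 89.5°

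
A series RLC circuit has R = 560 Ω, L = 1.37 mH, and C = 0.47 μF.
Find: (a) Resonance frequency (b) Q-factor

Step 1 — Resonance condition Im(Z)=0 gives ω₀ = 1/√(LC).
Step 2 — ω₀ = 1/√(0.00137·4.7e-07) = 3.941e+04 rad/s.
Step 3 — f₀ = ω₀/(2π) = 6272 Hz.
Step 4 — Series Q: Q = ω₀L/R = 3.941e+04·0.00137/560 = 0.09641.

(a) f₀ = 6272 Hz  (b) Q = 0.09641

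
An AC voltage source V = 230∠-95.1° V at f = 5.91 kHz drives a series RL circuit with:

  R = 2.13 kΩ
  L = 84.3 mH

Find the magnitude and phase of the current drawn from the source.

Step 1 — Angular frequency: ω = 2π·f = 2π·5910 = 3.713e+04 rad/s.
Step 2 — Component impedances:
  R: Z = R = 2130 Ω
  L: Z = jωL = j·3.713e+04·0.0843 = 0 + j3130 Ω
Step 3 — Series combination: Z_total = R + L = 2130 + j3130 Ω = 3786∠55.8° Ω.
Step 4 — Source phasor: V = 230∠-95.1° V = -20.45 - j229.1 V.
Step 5 — Ohm's law: I = V / Z_total = (-20.45 - j229.1) / (2130 + j3130) = -0.05306 - j0.02957 A.
Step 6 — Convert to polar: |I| = 0.06075 A, ∠I = -150.9°.

I = 0.06075∠-150.9° A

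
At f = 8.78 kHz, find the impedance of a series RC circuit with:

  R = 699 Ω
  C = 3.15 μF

Step 1 — Angular frequency: ω = 2π·f = 2π·8780 = 5.517e+04 rad/s.
Step 2 — Component impedances:
  R: Z = R = 699 Ω
  C: Z = 1/(jωC) = -j/(ω·C) = 0 - j5.755 Ω
Step 3 — Series combination: Z_total = R + C = 699 - j5.755 Ω = 699∠-0.5° Ω.

Z = 699 - j5.755 Ω = 699∠-0.5° Ω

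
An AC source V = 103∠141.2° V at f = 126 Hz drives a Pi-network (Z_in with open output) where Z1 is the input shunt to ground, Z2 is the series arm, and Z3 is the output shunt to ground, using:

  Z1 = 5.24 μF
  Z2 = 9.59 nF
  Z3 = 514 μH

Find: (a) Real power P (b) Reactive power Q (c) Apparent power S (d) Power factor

Step 1 — Angular frequency: ω = 2π·f = 2π·126 = 791.7 rad/s.
Step 2 — Component impedances:
  Z1: Z = 1/(jωC) = -j/(ω·C) = 0 - j241.1 Ω
  Z2: Z = 1/(jωC) = -j/(ω·C) = 0 - j1.317e+05 Ω
  Z3: Z = jωL = j·791.7·0.000514 = 0 + j0.4069 Ω
Step 3 — With open output, the series arm Z2 and the output shunt Z3 appear in series to ground: Z2 + Z3 = 0 - j1.317e+05 Ω.
Step 4 — Parallel with input shunt Z1: Z_in = Z1 || (Z2 + Z3) = 0 - j240.6 Ω = 240.6∠-90.0° Ω.
Step 5 — Source phasor: V = 103∠141.2° V = -80.27 + j64.54 V.
Step 6 — Current: I = V / Z = -0.2682 - j0.3336 A = 0.4281∠-128.8° A.
Step 7 — Complex power: S = V·I* = 0 - j44.09 VA.
Step 8 — Real power: P = Re(S) = 0 W.
Step 9 — Reactive power: Q = Im(S) = -44.09 VAR.
Step 10 — Apparent power: |S| = 44.09 VA.
Step 11 — Power factor: PF = P/|S| = 0 (leading).

(a) P = 0 W  (b) Q = -44.09 VAR  (c) S = 44.09 VA  (d) PF = 0 (leading)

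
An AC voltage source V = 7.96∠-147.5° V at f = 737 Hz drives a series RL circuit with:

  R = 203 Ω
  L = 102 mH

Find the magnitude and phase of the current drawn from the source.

Step 1 — Angular frequency: ω = 2π·f = 2π·737 = 4631 rad/s.
Step 2 — Component impedances:
  R: Z = R = 203 Ω
  L: Z = jωL = j·4631·0.102 = 0 + j472.3 Ω
Step 3 — Series combination: Z_total = R + L = 203 + j472.3 Ω = 514.1∠66.7° Ω.
Step 4 — Source phasor: V = 7.96∠-147.5° V = -6.713 - j4.277 V.
Step 5 — Ohm's law: I = V / Z_total = (-6.713 - j4.277) / (203 + j472.3) = -0.0128 + j0.008712 A.
Step 6 — Convert to polar: |I| = 0.01548 A, ∠I = 145.8°.

I = 0.01548∠145.8° A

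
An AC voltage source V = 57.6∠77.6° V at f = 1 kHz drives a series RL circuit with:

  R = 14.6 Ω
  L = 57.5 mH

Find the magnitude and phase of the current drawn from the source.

Step 1 — Angular frequency: ω = 2π·f = 2π·1000 = 6283 rad/s.
Step 2 — Component impedances:
  R: Z = R = 14.6 Ω
  L: Z = jωL = j·6283·0.0575 = 0 + j361.3 Ω
Step 3 — Series combination: Z_total = R + L = 14.6 + j361.3 Ω = 361.6∠87.7° Ω.
Step 4 — Source phasor: V = 57.6∠77.6° V = 12.37 + j56.26 V.
Step 5 — Ohm's law: I = V / Z_total = (12.37 + j56.26) / (14.6 + j361.3) = 0.1568 - j0.0279 A.
Step 6 — Convert to polar: |I| = 0.1593 A, ∠I = -10.1°.

I = 0.1593∠-10.1° A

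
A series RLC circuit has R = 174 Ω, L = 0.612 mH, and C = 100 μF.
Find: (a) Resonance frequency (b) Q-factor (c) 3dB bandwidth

Step 1 — Resonance: ω₀ = 1/√(LC) = 1/√(0.000612·0.0001) = 4042 rad/s.
Step 2 — f₀ = ω₀/(2π) = 643.3 Hz.
Step 3 — Series Q: Q = ω₀L/R = 4042·0.000612/174 = 0.01422.
Step 4 — Bandwidth: Δω = ω₀/Q = 2.843e+05 rad/s; BW = Δω/(2π) = 4.525e+04 Hz.

(a) f₀ = 643.3 Hz  (b) Q = 0.01422  (c) BW = 4.525e+04 Hz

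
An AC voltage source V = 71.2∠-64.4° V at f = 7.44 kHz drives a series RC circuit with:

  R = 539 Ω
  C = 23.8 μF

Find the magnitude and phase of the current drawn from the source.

Step 1 — Angular frequency: ω = 2π·f = 2π·7440 = 4.675e+04 rad/s.
Step 2 — Component impedances:
  R: Z = R = 539 Ω
  C: Z = 1/(jωC) = -j/(ω·C) = 0 - j0.8988 Ω
Step 3 — Series combination: Z_total = R + C = 539 - j0.8988 Ω = 539∠-0.1° Ω.
Step 4 — Source phasor: V = 71.2∠-64.4° V = 30.76 - j64.21 V.
Step 5 — Ohm's law: I = V / Z_total = (30.76 - j64.21) / (539 - j0.8988) = 0.05728 - j0.119 A.
Step 6 — Convert to polar: |I| = 0.1321 A, ∠I = -64.3°.

I = 0.1321∠-64.3° A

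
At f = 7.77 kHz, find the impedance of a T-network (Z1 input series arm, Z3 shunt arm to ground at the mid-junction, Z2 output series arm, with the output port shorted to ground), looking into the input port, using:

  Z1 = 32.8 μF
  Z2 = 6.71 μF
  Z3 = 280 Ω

Step 1 — Angular frequency: ω = 2π·f = 2π·7770 = 4.882e+04 rad/s.
Step 2 — Component impedances:
  Z1: Z = 1/(jωC) = -j/(ω·C) = 0 - j0.6245 Ω
  Z2: Z = 1/(jωC) = -j/(ω·C) = 0 - j3.053 Ω
  Z3: Z = R = 280 Ω
Step 3 — With the output port shorted to ground, the output series arm Z2 runs from the junction to ground; the shunt arm Z3 also runs from the junction to ground. They appear in parallel: Z3 || Z2 = 0.03328 - j3.052 Ω.
Step 4 — Series with input arm Z1: Z_in = Z1 + (Z3 || Z2) = 0.03328 - j3.677 Ω = 3.677∠-89.5° Ω.

Z = 0.03328 - j3.677 Ω = 3.677∠-89.5° Ω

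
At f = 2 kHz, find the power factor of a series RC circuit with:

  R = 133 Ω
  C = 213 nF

Step 1 — Angular frequency: ω = 2π·f = 2π·2000 = 1.257e+04 rad/s.
Step 2 — Component impedances:
  R: Z = R = 133 Ω
  C: Z = 1/(jωC) = -j/(ω·C) = 0 - j373.6 Ω
Step 3 — Series combination: Z_total = R + C = 133 - j373.6 Ω = 396.6∠-70.4° Ω.
Step 4 — Power factor: PF = cos(φ) = Re(Z)/|Z| = 133/396.6 = 0.3354.
Step 5 — Type: Im(Z) = -373.6 ⇒ leading (phase φ = -70.4°).

PF = 0.3354 (leading, φ = -70.4°)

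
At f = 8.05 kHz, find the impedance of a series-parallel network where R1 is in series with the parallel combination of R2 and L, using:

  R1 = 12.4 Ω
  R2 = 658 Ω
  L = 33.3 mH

Step 1 — Angular frequency: ω = 2π·f = 2π·8050 = 5.058e+04 rad/s.
Step 2 — Component impedances:
  R1: Z = R = 12.4 Ω
  R2: Z = R = 658 Ω
  L: Z = jωL = j·5.058e+04·0.0333 = 0 + j1684 Ω
Step 3 — Parallel branch: R2 || L = 1/(1/R2 + 1/L) = 570.9 + j223 Ω.
Step 4 — Series with R1: Z_total = R1 + (R2 || L) = 583.3 + j223 Ω = 624.5∠20.9° Ω.

Z = 583.3 + j223 Ω = 624.5∠20.9° Ω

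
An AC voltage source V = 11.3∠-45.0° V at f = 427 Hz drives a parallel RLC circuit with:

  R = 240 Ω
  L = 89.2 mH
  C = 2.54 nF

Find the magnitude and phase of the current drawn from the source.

Step 1 — Angular frequency: ω = 2π·f = 2π·427 = 2683 rad/s.
Step 2 — Component impedances:
  R: Z = R = 240 Ω
  L: Z = jωL = j·2683·0.0892 = 0 + j239.3 Ω
  C: Z = 1/(jωC) = -j/(ω·C) = 0 - j1.467e+05 Ω
Step 3 — Parallel combination: 1/Z_total = 1/R + 1/L + 1/C; Z_total = 119.9 + j120 Ω = 169.6∠45.0° Ω.
Step 4 — Source phasor: V = 11.3∠-45.0° V = 7.99 - j7.99 V.
Step 5 — Ohm's law: I = V / Z_total = (7.99 - j7.99) / (119.9 + j120) = -4.064e-05 - j0.06663 A.
Step 6 — Convert to polar: |I| = 0.06663 A, ∠I = -90.0°.

I = 0.06663∠-90.0° A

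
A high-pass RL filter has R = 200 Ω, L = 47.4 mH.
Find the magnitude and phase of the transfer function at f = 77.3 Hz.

Step 1 — Angular frequency: ω = 2π·77.3 = 485.7 rad/s.
Step 2 — Transfer function: H(jω) = jωL/(R + jωL).
Step 3 — Numerator jωL = j·23.02; denominator R + jωL = 200 + j23.02.
Step 4 — H = 0.01308 + j0.1136.
Step 5 — Magnitude: |H| = 0.1144 (-18.8 dB); phase: φ = 83.4°.

|H| = 0.1144 (-18.8 dB), φ = 83.4°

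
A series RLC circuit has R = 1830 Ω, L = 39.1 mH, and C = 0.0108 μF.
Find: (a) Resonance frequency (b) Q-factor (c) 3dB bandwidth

Step 1 — Resonance condition Im(Z)=0 gives ω₀ = 1/√(LC).
Step 2 — ω₀ = 1/√(0.0391·1.08e-08) = 4.866e+04 rad/s.
Step 3 — f₀ = ω₀/(2π) = 7745 Hz.
Step 4 — Series Q: Q = ω₀L/R = 4.866e+04·0.0391/1830 = 1.04.
Step 5 — 3dB bandwidth: Δω = ω₀/Q = 4.68e+04 rad/s; BW = Δω/(2π) = 7449 Hz.

(a) f₀ = 7745 Hz  (b) Q = 1.04  (c) BW = 7449 Hz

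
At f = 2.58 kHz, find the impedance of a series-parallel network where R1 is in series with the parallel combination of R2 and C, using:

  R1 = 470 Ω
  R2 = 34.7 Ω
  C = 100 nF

Step 1 — Angular frequency: ω = 2π·f = 2π·2580 = 1.621e+04 rad/s.
Step 2 — Component impedances:
  R1: Z = R = 470 Ω
  R2: Z = R = 34.7 Ω
  C: Z = 1/(jωC) = -j/(ω·C) = 0 - j616.9 Ω
Step 3 — Parallel branch: R2 || C = 1/(1/R2 + 1/C) = 34.59 - j1.946 Ω.
Step 4 — Series with R1: Z_total = R1 + (R2 || C) = 504.6 - j1.946 Ω = 504.6∠-0.2° Ω.

Z = 504.6 - j1.946 Ω = 504.6∠-0.2° Ω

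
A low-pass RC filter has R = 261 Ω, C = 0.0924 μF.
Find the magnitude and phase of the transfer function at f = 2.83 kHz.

Step 1 — Angular frequency: ω = 2π·2830 = 1.778e+04 rad/s.
Step 2 — Transfer function: H(jω) = 1/(1 + jωRC).
Step 3 — Denominator: 1 + jωRC = 1 + j·1.778e+04·261·9.24e-08 = 1 + j0.4288.
Step 4 — H = 0.8447 - j0.3622.
Step 5 — Magnitude: |H| = 0.9191 (-0.7 dB); phase: φ = -23.2°.

|H| = 0.9191 (-0.7 dB), φ = -23.2°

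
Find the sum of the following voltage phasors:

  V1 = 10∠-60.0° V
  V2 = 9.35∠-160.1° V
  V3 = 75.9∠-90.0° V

Step 1 — Convert each phasor to rectangular form:
  V1 = 10·(cos(-60.0°) + j·sin(-60.0°)) = 5 - j8.66 V
  V2 = 9.35·(cos(-160.1°) + j·sin(-160.1°)) = -8.792 - j3.183 V
  V3 = 75.9·(cos(-90.0°) + j·sin(-90.0°)) = 0 - j75.9 V
Step 2 — Sum components: V_total = -3.792 - j87.74 V.
Step 3 — Convert to polar: |V_total| = 87.82 V, ∠V_total = -92.5°.

V_total = 87.82∠-92.5° V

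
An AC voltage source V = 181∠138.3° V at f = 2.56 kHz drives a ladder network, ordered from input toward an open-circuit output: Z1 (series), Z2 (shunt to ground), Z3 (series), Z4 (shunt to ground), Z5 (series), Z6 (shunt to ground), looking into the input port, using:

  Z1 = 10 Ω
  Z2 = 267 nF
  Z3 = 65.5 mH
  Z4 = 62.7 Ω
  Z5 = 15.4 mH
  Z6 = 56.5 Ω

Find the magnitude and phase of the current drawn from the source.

Step 1 — Angular frequency: ω = 2π·f = 2π·2560 = 1.608e+04 rad/s.
Step 2 — Component impedances:
  Z1: Z = R = 10 Ω
  Z2: Z = 1/(jωC) = -j/(ω·C) = 0 - j232.8 Ω
  Z3: Z = jωL = j·1.608e+04·0.0655 = 0 + j1054 Ω
  Z4: Z = R = 62.7 Ω
  Z5: Z = jωL = j·1.608e+04·0.0154 = 0 + j247.7 Ω
  Z6: Z = R = 56.5 Ω
Step 3 — Ladder network (open output): work backward from the far end, alternating series and parallel combinations. Z_in = 14.39 - j297.6 Ω = 297.9∠-87.2° Ω.
Step 4 — Source phasor: V = 181∠138.3° V = -135.1 + j120.4 V.
Step 5 — Ohm's law: I = V / Z_total = (-135.1 + j120.4) / (14.39 - j297.6) = -0.4256 - j0.4335 A.
Step 6 — Convert to polar: |I| = 0.6075 A, ∠I = -134.5°.

I = 0.6075∠-134.5° A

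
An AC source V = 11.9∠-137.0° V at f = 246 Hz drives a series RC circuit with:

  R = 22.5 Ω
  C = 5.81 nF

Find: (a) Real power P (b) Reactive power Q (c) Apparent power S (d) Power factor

Step 1 — Angular frequency: ω = 2π·f = 2π·246 = 1546 rad/s.
Step 2 — Component impedances:
  R: Z = R = 22.5 Ω
  C: Z = 1/(jωC) = -j/(ω·C) = 0 - j1.114e+05 Ω
Step 3 — Series combination: Z_total = R + C = 22.5 - j1.114e+05 Ω = 1.114e+05∠-90.0° Ω.
Step 4 — Source phasor: V = 11.9∠-137.0° V = -8.703 - j8.116 V.
Step 5 — Current: I = V / Z = 7.287e-05 - j7.817e-05 A = 0.0001069∠-47.0° A.
Step 6 — Complex power: S = V·I* = 2.57e-07 - j0.001272 VA.
Step 7 — Real power: P = Re(S) = 2.57e-07 W.
Step 8 — Reactive power: Q = Im(S) = -0.001272 VAR.
Step 9 — Apparent power: |S| = 0.001272 VA.
Step 10 — Power factor: PF = P/|S| = 0.0002021 (leading).

(a) P = 2.57e-07 W  (b) Q = -0.001272 VAR  (c) S = 0.001272 VA  (d) PF = 0.0002021 (leading)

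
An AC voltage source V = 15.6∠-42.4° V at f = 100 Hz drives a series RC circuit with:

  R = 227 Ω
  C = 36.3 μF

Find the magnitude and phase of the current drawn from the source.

Step 1 — Angular frequency: ω = 2π·f = 2π·100 = 628.3 rad/s.
Step 2 — Component impedances:
  R: Z = R = 227 Ω
  C: Z = 1/(jωC) = -j/(ω·C) = 0 - j43.84 Ω
Step 3 — Series combination: Z_total = R + C = 227 - j43.84 Ω = 231.2∠-10.9° Ω.
Step 4 — Source phasor: V = 15.6∠-42.4° V = 11.52 - j10.52 V.
Step 5 — Ohm's law: I = V / Z_total = (11.52 - j10.52) / (227 - j43.84) = 0.05755 - j0.03522 A.
Step 6 — Convert to polar: |I| = 0.06748 A, ∠I = -31.5°.

I = 0.06748∠-31.5° A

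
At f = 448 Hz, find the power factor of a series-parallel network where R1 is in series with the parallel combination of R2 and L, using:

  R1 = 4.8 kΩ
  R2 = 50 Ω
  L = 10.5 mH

Step 1 — Angular frequency: ω = 2π·f = 2π·448 = 2815 rad/s.
Step 2 — Component impedances:
  R1: Z = R = 4800 Ω
  R2: Z = R = 50 Ω
  L: Z = jωL = j·2815·0.0105 = 0 + j29.56 Ω
Step 3 — Parallel branch: R2 || L = 1/(1/R2 + 1/L) = 12.95 + j21.9 Ω.
Step 4 — Series with R1: Z_total = R1 + (R2 || L) = 4813 + j21.9 Ω = 4813∠0.3° Ω.
Step 5 — Power factor: PF = cos(φ) = Re(Z)/|Z| = 4813/4813 = 1.
Step 6 — Type: Im(Z) = 21.9 ⇒ lagging (phase φ = 0.3°).

PF = 1 (lagging, φ = 0.3°)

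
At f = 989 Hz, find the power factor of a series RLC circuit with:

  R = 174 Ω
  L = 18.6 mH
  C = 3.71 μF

Step 1 — Angular frequency: ω = 2π·f = 2π·989 = 6214 rad/s.
Step 2 — Component impedances:
  R: Z = R = 174 Ω
  L: Z = jωL = j·6214·0.0186 = 0 + j115.6 Ω
  C: Z = 1/(jωC) = -j/(ω·C) = 0 - j43.38 Ω
Step 3 — Series combination: Z_total = R + L + C = 174 + j72.21 Ω = 188.4∠22.5° Ω.
Step 4 — Power factor: PF = cos(φ) = Re(Z)/|Z| = 174/188.4 = 0.9236.
Step 5 — Type: Im(Z) = 72.21 ⇒ lagging (phase φ = 22.5°).

PF = 0.9236 (lagging, φ = 22.5°)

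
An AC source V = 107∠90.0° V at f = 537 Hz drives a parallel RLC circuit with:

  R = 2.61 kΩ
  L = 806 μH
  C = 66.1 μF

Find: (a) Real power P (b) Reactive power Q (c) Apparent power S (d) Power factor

Step 1 — Angular frequency: ω = 2π·f = 2π·537 = 3374 rad/s.
Step 2 — Component impedances:
  R: Z = R = 2610 Ω
  L: Z = jωL = j·3374·0.000806 = 0 + j2.72 Ω
  C: Z = 1/(jωC) = -j/(ω·C) = 0 - j4.484 Ω
Step 3 — Parallel combination: 1/Z_total = 1/R + 1/L + 1/C; Z_total = 0.0183 + j6.911 Ω = 6.911∠89.8° Ω.
Step 4 — Source phasor: V = 107∠90.0° V = 0 + j107 V.
Step 5 — Current: I = V / Z = 15.48 + j0.041 A = 15.48∠0.2° A.
Step 6 — Complex power: S = V·I* = 4.387 + j1657 VA.
Step 7 — Real power: P = Re(S) = 4.387 W.
Step 8 — Reactive power: Q = Im(S) = 1657 VAR.
Step 9 — Apparent power: |S| = 1657 VA.
Step 10 — Power factor: PF = P/|S| = 0.002648 (lagging).

(a) P = 4.387 W  (b) Q = 1657 VAR  (c) S = 1657 VA  (d) PF = 0.002648 (lagging)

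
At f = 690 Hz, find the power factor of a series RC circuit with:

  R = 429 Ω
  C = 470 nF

Step 1 — Angular frequency: ω = 2π·f = 2π·690 = 4335 rad/s.
Step 2 — Component impedances:
  R: Z = R = 429 Ω
  C: Z = 1/(jωC) = -j/(ω·C) = 0 - j490.8 Ω
Step 3 — Series combination: Z_total = R + C = 429 - j490.8 Ω = 651.8∠-48.8° Ω.
Step 4 — Power factor: PF = cos(φ) = Re(Z)/|Z| = 429/651.84 = 0.6581.
Step 5 — Type: Im(Z) = -490.8 ⇒ leading (phase φ = -48.8°).

PF = 0.6581 (leading, φ = -48.8°)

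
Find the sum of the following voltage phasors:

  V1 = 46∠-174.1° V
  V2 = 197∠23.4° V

Step 1 — Convert each phasor to rectangular form:
  V1 = 46·(cos(-174.1°) + j·sin(-174.1°)) = -45.76 - j4.728 V
  V2 = 197·(cos(23.4°) + j·sin(23.4°)) = 180.8 + j78.24 V
Step 2 — Sum components: V_total = 135 + j73.51 V.
Step 3 — Convert to polar: |V_total| = 153.8 V, ∠V_total = 28.6°.

V_total = 153.8∠28.6° V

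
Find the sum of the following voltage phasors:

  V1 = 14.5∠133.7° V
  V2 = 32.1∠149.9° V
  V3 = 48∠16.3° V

Step 1 — Convert each phasor to rectangular form:
  V1 = 14.5·(cos(133.7°) + j·sin(133.7°)) = -10.02 + j10.48 V
  V2 = 32.1·(cos(149.9°) + j·sin(149.9°)) = -27.77 + j16.1 V
  V3 = 48·(cos(16.3°) + j·sin(16.3°)) = 46.07 + j13.47 V
Step 2 — Sum components: V_total = 8.281 + j40.05 V.
Step 3 — Convert to polar: |V_total| = 40.9 V, ∠V_total = 78.3°.

V_total = 40.9∠78.3° V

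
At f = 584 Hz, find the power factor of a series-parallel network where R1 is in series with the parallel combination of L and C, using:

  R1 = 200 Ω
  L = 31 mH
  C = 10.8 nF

Step 1 — Angular frequency: ω = 2π·f = 2π·584 = 3669 rad/s.
Step 2 — Component impedances:
  R1: Z = R = 200 Ω
  L: Z = jωL = j·3669·0.031 = 0 + j113.8 Ω
  C: Z = 1/(jωC) = -j/(ω·C) = 0 - j2.523e+04 Ω
Step 3 — Parallel branch: L || C = 1/(1/L + 1/C) = 0 + j114.3 Ω.
Step 4 — Series with R1: Z_total = R1 + (L || C) = 200 + j114.3 Ω = 230.3∠29.7° Ω.
Step 5 — Power factor: PF = cos(φ) = Re(Z)/|Z| = 200/230.34 = 0.8683.
Step 6 — Type: Im(Z) = 114.3 ⇒ lagging (phase φ = 29.7°).

PF = 0.8683 (lagging, φ = 29.7°)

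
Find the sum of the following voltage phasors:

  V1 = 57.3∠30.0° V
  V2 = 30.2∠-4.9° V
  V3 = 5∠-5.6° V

Step 1 — Convert each phasor to rectangular form:
  V1 = 57.3·(cos(30.0°) + j·sin(30.0°)) = 49.62 + j28.65 V
  V2 = 30.2·(cos(-4.9°) + j·sin(-4.9°)) = 30.09 - j2.58 V
  V3 = 5·(cos(-5.6°) + j·sin(-5.6°)) = 4.976 - j0.4879 V
Step 2 — Sum components: V_total = 84.69 + j25.58 V.
Step 3 — Convert to polar: |V_total| = 88.47 V, ∠V_total = 16.8°.

V_total = 88.47∠16.8° V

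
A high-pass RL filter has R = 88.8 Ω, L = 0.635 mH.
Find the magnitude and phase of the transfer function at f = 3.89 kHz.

Step 1 — Angular frequency: ω = 2π·3890 = 2.444e+04 rad/s.
Step 2 — Transfer function: H(jω) = jωL/(R + jωL).
Step 3 — Numerator jωL = j·15.52; denominator R + jωL = 88.8 + j15.52.
Step 4 — H = 0.02964 + j0.1696.
Step 5 — Magnitude: |H| = 0.1722 (-15.3 dB); phase: φ = 80.1°.

|H| = 0.1722 (-15.3 dB), φ = 80.1°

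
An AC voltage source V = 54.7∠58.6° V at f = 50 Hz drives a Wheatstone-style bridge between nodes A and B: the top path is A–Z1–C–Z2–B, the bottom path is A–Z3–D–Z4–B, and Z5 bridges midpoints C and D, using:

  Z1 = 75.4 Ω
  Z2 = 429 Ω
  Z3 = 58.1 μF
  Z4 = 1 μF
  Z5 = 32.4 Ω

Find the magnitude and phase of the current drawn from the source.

Step 1 — Angular frequency: ω = 2π·f = 2π·50 = 314.2 rad/s.
Step 2 — Component impedances:
  Z1: Z = R = 75.4 Ω
  Z2: Z = R = 429 Ω
  Z3: Z = 1/(jωC) = -j/(ω·C) = 0 - j54.79 Ω
  Z4: Z = 1/(jωC) = -j/(ω·C) = 0 - j3183 Ω
  Z5: Z = R = 32.4 Ω
Step 3 — Bridge requires nodal analysis (the Z5 bridge couples midpoints C and D, so the two paths cannot be reduced to a simple series/parallel combination). Setting node B to ground and injecting 1 A at node A, the 3-node admittance system at A, C, D solves to V_A = Z_AB = 456.3 - j83.09 Ω = 463.8∠-10.3° Ω.
Step 4 — Source phasor: V = 54.7∠58.6° V = 28.5 + j46.69 V.
Step 5 — Ohm's law: I = V / Z_total = (28.5 + j46.69) / (456.3 - j83.09) = 0.04242 + j0.1101 A.
Step 6 — Convert to polar: |I| = 0.1179 A, ∠I = 68.9°.

I = 0.1179∠68.9° A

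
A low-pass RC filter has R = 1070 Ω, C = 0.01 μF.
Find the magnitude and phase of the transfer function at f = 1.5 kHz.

Step 1 — Angular frequency: ω = 2π·1500 = 9425 rad/s.
Step 2 — Transfer function: H(jω) = 1/(1 + jωRC).
Step 3 — Denominator: 1 + jωRC = 1 + j·9425·1070·1e-08 = 1 + j0.1008.
Step 4 — H = 0.9899 - j0.09983.
Step 5 — Magnitude: |H| = 0.995 (-0.0 dB); phase: φ = -5.8°.

|H| = 0.995 (-0.0 dB), φ = -5.8°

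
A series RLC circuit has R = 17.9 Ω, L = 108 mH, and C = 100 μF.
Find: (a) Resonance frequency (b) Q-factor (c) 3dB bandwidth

Step 1 — Resonance condition Im(Z)=0 gives ω₀ = 1/√(LC).
Step 2 — ω₀ = 1/√(0.108·0.0001) = 304.3 rad/s.
Step 3 — f₀ = ω₀/(2π) = 48.43 Hz.
Step 4 — Series Q: Q = ω₀L/R = 304.3·0.108/17.9 = 1.836.
Step 5 — 3dB bandwidth: Δω = ω₀/Q = 165.7 rad/s; BW = Δω/(2π) = 26.38 Hz.

(a) f₀ = 48.43 Hz  (b) Q = 1.836  (c) BW = 26.38 Hz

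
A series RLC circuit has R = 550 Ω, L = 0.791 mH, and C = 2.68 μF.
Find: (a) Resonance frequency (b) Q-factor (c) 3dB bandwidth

Step 1 — Resonance: ω₀ = 1/√(LC) = 1/√(0.000791·2.68e-06) = 2.172e+04 rad/s.
Step 2 — f₀ = ω₀/(2π) = 3457 Hz.
Step 3 — Series Q: Q = ω₀L/R = 2.172e+04·0.000791/550 = 0.03124.
Step 4 — Bandwidth: Δω = ω₀/Q = 6.953e+05 rad/s; BW = Δω/(2π) = 1.107e+05 Hz.

(a) f₀ = 3457 Hz  (b) Q = 0.03124  (c) BW = 1.107e+05 Hz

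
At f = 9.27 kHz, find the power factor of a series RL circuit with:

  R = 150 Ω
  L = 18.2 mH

Step 1 — Angular frequency: ω = 2π·f = 2π·9270 = 5.825e+04 rad/s.
Step 2 — Component impedances:
  R: Z = R = 150 Ω
  L: Z = jωL = j·5.825e+04·0.0182 = 0 + j1060 Ω
Step 3 — Series combination: Z_total = R + L = 150 + j1060 Ω = 1071∠81.9° Ω.
Step 4 — Power factor: PF = cos(φ) = Re(Z)/|Z| = 150/1071 = 0.1401.
Step 5 — Type: Im(Z) = 1060 ⇒ lagging (phase φ = 81.9°).

PF = 0.1401 (lagging, φ = 81.9°)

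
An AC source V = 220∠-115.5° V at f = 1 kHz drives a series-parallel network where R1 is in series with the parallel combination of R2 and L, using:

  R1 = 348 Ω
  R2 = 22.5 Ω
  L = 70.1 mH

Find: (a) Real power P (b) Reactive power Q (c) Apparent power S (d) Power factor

Step 1 — Angular frequency: ω = 2π·f = 2π·1000 = 6283 rad/s.
Step 2 — Component impedances:
  R1: Z = R = 348 Ω
  R2: Z = R = 22.5 Ω
  L: Z = jωL = j·6283·0.0701 = 0 + j440.5 Ω
Step 3 — Parallel branch: R2 || L = 1/(1/R2 + 1/L) = 22.44 + j1.146 Ω.
Step 4 — Series with R1: Z_total = R1 + (R2 || L) = 370.4 + j1.146 Ω = 370.4∠0.2° Ω.
Step 5 — Source phasor: V = 220∠-115.5° V = -94.71 - j198.6 V.
Step 6 — Current: I = V / Z = -0.2573 - j0.5352 A = 0.5939∠-115.7° A.
Step 7 — Complex power: S = V·I* = 130.7 + j0.4043 VA.
Step 8 — Real power: P = Re(S) = 130.7 W.
Step 9 — Reactive power: Q = Im(S) = 0.4043 VAR.
Step 10 — Apparent power: |S| = 130.7 VA.
Step 11 — Power factor: PF = P/|S| = 1 (lagging).

(a) P = 130.7 W  (b) Q = 0.4043 VAR  (c) S = 130.7 VA  (d) PF = 1 (lagging)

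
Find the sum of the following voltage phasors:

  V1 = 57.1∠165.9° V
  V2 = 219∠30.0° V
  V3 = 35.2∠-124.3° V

Step 1 — Convert each phasor to rectangular form:
  V1 = 57.1·(cos(165.9°) + j·sin(165.9°)) = -55.38 + j13.91 V
  V2 = 219·(cos(30.0°) + j·sin(30.0°)) = 189.7 + j109.5 V
  V3 = 35.2·(cos(-124.3°) + j·sin(-124.3°)) = -19.84 - j29.08 V
Step 2 — Sum components: V_total = 114.4 + j94.33 V.
Step 3 — Convert to polar: |V_total| = 148.3 V, ∠V_total = 39.5°.

V_total = 148.3∠39.5° V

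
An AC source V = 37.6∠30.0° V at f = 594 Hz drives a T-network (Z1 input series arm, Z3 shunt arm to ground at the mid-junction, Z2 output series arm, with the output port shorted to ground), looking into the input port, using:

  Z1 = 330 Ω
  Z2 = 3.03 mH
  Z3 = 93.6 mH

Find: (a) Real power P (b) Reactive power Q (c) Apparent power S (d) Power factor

Step 1 — Angular frequency: ω = 2π·f = 2π·594 = 3732 rad/s.
Step 2 — Component impedances:
  Z1: Z = R = 330 Ω
  Z2: Z = jωL = j·3732·0.00303 = 0 + j11.31 Ω
  Z3: Z = jωL = j·3732·0.0936 = 0 + j349.3 Ω
Step 3 — With the output port shorted to ground, the output series arm Z2 runs from the junction to ground; the shunt arm Z3 also runs from the junction to ground. They appear in parallel: Z3 || Z2 = 0 + j10.95 Ω.
Step 4 — Series with input arm Z1: Z_in = Z1 + (Z3 || Z2) = 330 + j10.95 Ω = 330.2∠1.9° Ω.
Step 5 — Source phasor: V = 37.6∠30.0° V = 32.56 + j18.8 V.
Step 6 — Current: I = V / Z = 0.1005 + j0.05364 A = 0.1139∠28.1° A.
Step 7 — Complex power: S = V·I* = 4.279 + j0.1421 VA.
Step 8 — Real power: P = Re(S) = 4.279 W.
Step 9 — Reactive power: Q = Im(S) = 0.1421 VAR.
Step 10 — Apparent power: |S| = 4.282 VA.
Step 11 — Power factor: PF = P/|S| = 0.9994 (lagging).

(a) P = 4.279 W  (b) Q = 0.1421 VAR  (c) S = 4.282 VA  (d) PF = 0.9994 (lagging)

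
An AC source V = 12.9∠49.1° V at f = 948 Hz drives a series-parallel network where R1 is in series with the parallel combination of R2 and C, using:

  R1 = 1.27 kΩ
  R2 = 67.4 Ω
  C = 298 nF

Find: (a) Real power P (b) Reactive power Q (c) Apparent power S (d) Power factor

Step 1 — Angular frequency: ω = 2π·f = 2π·948 = 5956 rad/s.
Step 2 — Component impedances:
  R1: Z = R = 1270 Ω
  R2: Z = R = 67.4 Ω
  C: Z = 1/(jωC) = -j/(ω·C) = 0 - j563.4 Ω
Step 3 — Parallel branch: R2 || C = 1/(1/R2 + 1/C) = 66.45 - j7.95 Ω.
Step 4 — Series with R1: Z_total = R1 + (R2 || C) = 1336 - j7.95 Ω = 1336∠-0.3° Ω.
Step 5 — Source phasor: V = 12.9∠49.1° V = 8.446 + j9.751 V.
Step 6 — Current: I = V / Z = 0.006276 + j0.007333 A = 0.009652∠49.4° A.
Step 7 — Complex power: S = V·I* = 0.1245 - j0.0007406 VA.
Step 8 — Real power: P = Re(S) = 0.1245 W.
Step 9 — Reactive power: Q = Im(S) = -0.0007406 VAR.
Step 10 — Apparent power: |S| = 0.1245 VA.
Step 11 — Power factor: PF = P/|S| = 1 (leading).

(a) P = 0.1245 W  (b) Q = -0.0007406 VAR  (c) S = 0.1245 VA  (d) PF = 1 (leading)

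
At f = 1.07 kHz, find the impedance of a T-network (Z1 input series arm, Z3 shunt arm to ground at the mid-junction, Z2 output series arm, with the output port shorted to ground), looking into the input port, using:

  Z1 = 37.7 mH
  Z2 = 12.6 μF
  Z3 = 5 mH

Step 1 — Angular frequency: ω = 2π·f = 2π·1070 = 6723 rad/s.
Step 2 — Component impedances:
  Z1: Z = jωL = j·6723·0.0377 = 0 + j253.5 Ω
  Z2: Z = 1/(jωC) = -j/(ω·C) = 0 - j11.8 Ω
  Z3: Z = jωL = j·6723·0.005 = 0 + j33.62 Ω
Step 3 — With the output port shorted to ground, the output series arm Z2 runs from the junction to ground; the shunt arm Z3 also runs from the junction to ground. They appear in parallel: Z3 || Z2 = 0 - j18.19 Ω.
Step 4 — Series with input arm Z1: Z_in = Z1 + (Z3 || Z2) = 0 + j235.3 Ω = 235.3∠90.0° Ω.

Z = 0 + j235.3 Ω = 235.3∠90.0° Ω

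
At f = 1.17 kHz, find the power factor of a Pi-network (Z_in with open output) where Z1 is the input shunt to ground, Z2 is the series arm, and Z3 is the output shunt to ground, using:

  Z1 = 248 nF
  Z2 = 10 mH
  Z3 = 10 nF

Step 1 — Angular frequency: ω = 2π·f = 2π·1170 = 7351 rad/s.
Step 2 — Component impedances:
  Z1: Z = 1/(jωC) = -j/(ω·C) = 0 - j548.5 Ω
  Z2: Z = jωL = j·7351·0.01 = 0 + j73.51 Ω
  Z3: Z = 1/(jωC) = -j/(ω·C) = 0 - j1.36e+04 Ω
Step 3 — With open output, the series arm Z2 and the output shunt Z3 appear in series to ground: Z2 + Z3 = 0 - j1.353e+04 Ω.
Step 4 — Parallel with input shunt Z1: Z_in = Z1 || (Z2 + Z3) = 0 - j527.1 Ω = 527.1∠-90.0° Ω.
Step 5 — Power factor: PF = cos(φ) = Re(Z)/|Z| = 0/527.1 = 0.
Step 6 — Type: Im(Z) = -527.1 ⇒ leading (phase φ = -90.0°).

PF = 0 (leading, φ = -90.0°)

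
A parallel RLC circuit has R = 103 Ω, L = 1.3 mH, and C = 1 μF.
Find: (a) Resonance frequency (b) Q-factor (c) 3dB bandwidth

Step 1 — Resonance: ω₀ = 1/√(LC) = 1/√(0.0013·1e-06) = 2.774e+04 rad/s.
Step 2 — f₀ = ω₀/(2π) = 4414 Hz.
Step 3 — Parallel Q: Q = R/(ω₀L) = 103/(2.774e+04·0.0013) = 2.857.
Step 4 — Bandwidth: Δω = ω₀/Q = 9709 rad/s; BW = Δω/(2π) = 1545 Hz.

(a) f₀ = 4414 Hz  (b) Q = 2.857  (c) BW = 1545 Hz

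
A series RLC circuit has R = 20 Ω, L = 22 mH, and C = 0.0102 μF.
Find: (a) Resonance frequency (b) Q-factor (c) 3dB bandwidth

Step 1 — Resonance: ω₀ = 1/√(LC) = 1/√(0.022·1.02e-08) = 6.676e+04 rad/s.
Step 2 — f₀ = ω₀/(2π) = 1.062e+04 Hz.
Step 3 — Series Q: Q = ω₀L/R = 6.676e+04·0.022/20 = 73.43.
Step 4 — Bandwidth: Δω = ω₀/Q = 909.1 rad/s; BW = Δω/(2π) = 144.7 Hz.

(a) f₀ = 1.062e+04 Hz  (b) Q = 73.43  (c) BW = 144.7 Hz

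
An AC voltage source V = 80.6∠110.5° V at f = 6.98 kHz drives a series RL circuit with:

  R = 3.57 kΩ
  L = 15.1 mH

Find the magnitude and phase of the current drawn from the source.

Step 1 — Angular frequency: ω = 2π·f = 2π·6980 = 4.386e+04 rad/s.
Step 2 — Component impedances:
  R: Z = R = 3570 Ω
  L: Z = jωL = j·4.386e+04·0.0151 = 0 + j662.2 Ω
Step 3 — Series combination: Z_total = R + L = 3570 + j662.2 Ω = 3631∠10.5° Ω.
Step 4 — Source phasor: V = 80.6∠110.5° V = -28.23 + j75.5 V.
Step 5 — Ohm's law: I = V / Z_total = (-28.23 + j75.5) / (3570 + j662.2) = -0.003851 + j0.02186 A.
Step 6 — Convert to polar: |I| = 0.0222 A, ∠I = 100.0°.

I = 0.0222∠100.0° A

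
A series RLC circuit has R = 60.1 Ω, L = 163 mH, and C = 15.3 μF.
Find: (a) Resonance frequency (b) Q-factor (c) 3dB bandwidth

Step 1 — Resonance condition Im(Z)=0 gives ω₀ = 1/√(LC).
Step 2 — ω₀ = 1/√(0.163·1.53e-05) = 633.2 rad/s.
Step 3 — f₀ = ω₀/(2π) = 100.8 Hz.
Step 4 — Series Q: Q = ω₀L/R = 633.2·0.163/60.1 = 1.717.
Step 5 — 3dB bandwidth: Δω = ω₀/Q = 368.7 rad/s; BW = Δω/(2π) = 58.68 Hz.

(a) f₀ = 100.8 Hz  (b) Q = 1.717  (c) BW = 58.68 Hz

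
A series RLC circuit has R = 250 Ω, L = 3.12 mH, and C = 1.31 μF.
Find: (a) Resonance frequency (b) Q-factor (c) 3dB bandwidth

Step 1 — Resonance condition Im(Z)=0 gives ω₀ = 1/√(LC).
Step 2 — ω₀ = 1/√(0.00312·1.31e-06) = 1.564e+04 rad/s.
Step 3 — f₀ = ω₀/(2π) = 2489 Hz.
Step 4 — Series Q: Q = ω₀L/R = 1.564e+04·0.00312/250 = 0.1952.
Step 5 — 3dB bandwidth: Δω = ω₀/Q = 8.013e+04 rad/s; BW = Δω/(2π) = 1.275e+04 Hz.

(a) f₀ = 2489 Hz  (b) Q = 0.1952  (c) BW = 1.275e+04 Hz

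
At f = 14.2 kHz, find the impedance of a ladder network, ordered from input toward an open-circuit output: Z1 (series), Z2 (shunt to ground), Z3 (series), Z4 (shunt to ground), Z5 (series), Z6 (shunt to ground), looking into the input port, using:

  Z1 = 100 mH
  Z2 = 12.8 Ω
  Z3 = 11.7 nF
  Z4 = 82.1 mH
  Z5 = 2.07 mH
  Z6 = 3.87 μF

Step 1 — Angular frequency: ω = 2π·f = 2π·1.42e+04 = 8.922e+04 rad/s.
Step 2 — Component impedances:
  Z1: Z = jωL = j·8.922e+04·0.1 = 0 + j8922 Ω
  Z2: Z = R = 12.8 Ω
  Z3: Z = 1/(jωC) = -j/(ω·C) = 0 - j958 Ω
  Z4: Z = jωL = j·8.922e+04·0.0821 = 0 + j7325 Ω
  Z5: Z = jωL = j·8.922e+04·0.00207 = 0 + j184.7 Ω
  Z6: Z = 1/(jωC) = -j/(ω·C) = 0 - j2.896 Ω
Step 3 — Ladder network (open output): work backward from the far end, alternating series and parallel combinations. Z_in = 12.8 + j8922 Ω = 8922∠89.9° Ω.

Z = 12.8 + j8922 Ω = 8922∠89.9° Ω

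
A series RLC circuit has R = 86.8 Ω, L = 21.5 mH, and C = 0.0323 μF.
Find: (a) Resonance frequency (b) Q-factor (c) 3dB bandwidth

Step 1 — Resonance: ω₀ = 1/√(LC) = 1/√(0.0215·3.23e-08) = 3.795e+04 rad/s.
Step 2 — f₀ = ω₀/(2π) = 6039 Hz.
Step 3 — Series Q: Q = ω₀L/R = 3.795e+04·0.0215/86.8 = 9.399.
Step 4 — Bandwidth: Δω = ω₀/Q = 4037 rad/s; BW = Δω/(2π) = 642.5 Hz.

(a) f₀ = 6039 Hz  (b) Q = 9.399  (c) BW = 642.5 Hz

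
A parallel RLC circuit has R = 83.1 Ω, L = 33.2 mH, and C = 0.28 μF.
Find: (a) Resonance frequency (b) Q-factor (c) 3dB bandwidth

Step 1 — Resonance: ω₀ = 1/√(LC) = 1/√(0.0332·2.8e-07) = 1.037e+04 rad/s.
Step 2 — f₀ = ω₀/(2π) = 1651 Hz.
Step 3 — Parallel Q: Q = R/(ω₀L) = 83.1/(1.037e+04·0.0332) = 0.2413.
Step 4 — Bandwidth: Δω = ω₀/Q = 4.298e+04 rad/s; BW = Δω/(2π) = 6840 Hz.

(a) f₀ = 1651 Hz  (b) Q = 0.2413  (c) BW = 6840 Hz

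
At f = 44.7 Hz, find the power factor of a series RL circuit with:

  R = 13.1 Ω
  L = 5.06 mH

Step 1 — Angular frequency: ω = 2π·f = 2π·44.7 = 280.9 rad/s.
Step 2 — Component impedances:
  R: Z = R = 13.1 Ω
  L: Z = jωL = j·280.9·0.00506 = 0 + j1.421 Ω
Step 3 — Series combination: Z_total = R + L = 13.1 + j1.421 Ω = 13.18∠6.2° Ω.
Step 4 — Power factor: PF = cos(φ) = Re(Z)/|Z| = 13.1/13.177 = 0.9942.
Step 5 — Type: Im(Z) = 1.421 ⇒ lagging (phase φ = 6.2°).

PF = 0.9942 (lagging, φ = 6.2°)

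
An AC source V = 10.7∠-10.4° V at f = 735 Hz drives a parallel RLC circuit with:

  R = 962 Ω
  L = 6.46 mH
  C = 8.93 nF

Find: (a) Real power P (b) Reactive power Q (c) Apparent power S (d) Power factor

Step 1 — Angular frequency: ω = 2π·f = 2π·735 = 4618 rad/s.
Step 2 — Component impedances:
  R: Z = R = 962 Ω
  L: Z = jωL = j·4618·0.00646 = 0 + j29.83 Ω
  C: Z = 1/(jωC) = -j/(ω·C) = 0 - j2.425e+04 Ω
Step 3 — Parallel combination: 1/Z_total = 1/R + 1/L + 1/C; Z_total = 0.9266 + j29.84 Ω = 29.86∠88.2° Ω.
Step 4 — Source phasor: V = 10.7∠-10.4° V = 10.52 - j1.932 V.
Step 5 — Current: I = V / Z = -0.05373 - j0.3543 A = 0.3584∠-98.6° A.
Step 6 — Complex power: S = V·I* = 0.119 + j3.833 VA.
Step 7 — Real power: P = Re(S) = 0.119 W.
Step 8 — Reactive power: Q = Im(S) = 3.833 VAR.
Step 9 — Apparent power: |S| = 3.835 VA.
Step 10 — Power factor: PF = P/|S| = 0.03103 (lagging).

(a) P = 0.119 W  (b) Q = 3.833 VAR  (c) S = 3.835 VA  (d) PF = 0.03103 (lagging)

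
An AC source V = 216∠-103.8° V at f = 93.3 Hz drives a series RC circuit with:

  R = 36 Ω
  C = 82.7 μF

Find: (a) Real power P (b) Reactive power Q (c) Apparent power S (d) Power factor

Step 1 — Angular frequency: ω = 2π·f = 2π·93.3 = 586.2 rad/s.
Step 2 — Component impedances:
  R: Z = R = 36 Ω
  C: Z = 1/(jωC) = -j/(ω·C) = 0 - j20.63 Ω
Step 3 — Series combination: Z_total = R + C = 36 - j20.63 Ω = 41.49∠-29.8° Ω.
Step 4 — Source phasor: V = 216∠-103.8° V = -51.52 - j209.8 V.
Step 5 — Current: I = V / Z = 1.436 - j5.004 A = 5.206∠-74.0° A.
Step 6 — Complex power: S = V·I* = 975.7 - j559 VA.
Step 7 — Real power: P = Re(S) = 975.7 W.
Step 8 — Reactive power: Q = Im(S) = -559 VAR.
Step 9 — Apparent power: |S| = 1124 VA.
Step 10 — Power factor: PF = P/|S| = 0.8677 (leading).

(a) P = 975.7 W  (b) Q = -559 VAR  (c) S = 1124 VA  (d) PF = 0.8677 (leading)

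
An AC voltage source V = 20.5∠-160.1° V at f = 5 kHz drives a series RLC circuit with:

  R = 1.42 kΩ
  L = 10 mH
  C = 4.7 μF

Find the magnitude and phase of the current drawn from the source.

Step 1 — Angular frequency: ω = 2π·f = 2π·5000 = 3.142e+04 rad/s.
Step 2 — Component impedances:
  R: Z = R = 1420 Ω
  L: Z = jωL = j·3.142e+04·0.01 = 0 + j314.2 Ω
  C: Z = 1/(jωC) = -j/(ω·C) = 0 - j6.773 Ω
Step 3 — Series combination: Z_total = R + L + C = 1420 + j307.4 Ω = 1453∠12.2° Ω.
Step 4 — Source phasor: V = 20.5∠-160.1° V = -19.28 - j6.978 V.
Step 5 — Ohm's law: I = V / Z_total = (-19.28 - j6.978) / (1420 + j307.4) = -0.01398 - j0.001887 A.
Step 6 — Convert to polar: |I| = 0.01411 A, ∠I = -172.3°.

I = 0.01411∠-172.3° A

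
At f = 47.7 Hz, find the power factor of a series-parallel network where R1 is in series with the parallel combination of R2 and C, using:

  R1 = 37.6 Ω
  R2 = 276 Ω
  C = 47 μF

Step 1 — Angular frequency: ω = 2π·f = 2π·47.7 = 299.7 rad/s.
Step 2 — Component impedances:
  R1: Z = R = 37.6 Ω
  R2: Z = R = 276 Ω
  C: Z = 1/(jωC) = -j/(ω·C) = 0 - j70.99 Ω
Step 3 — Parallel branch: R2 || C = 1/(1/R2 + 1/C) = 17.13 - j66.59 Ω.
Step 4 — Series with R1: Z_total = R1 + (R2 || C) = 54.73 - j66.59 Ω = 86.19∠-50.6° Ω.
Step 5 — Power factor: PF = cos(φ) = Re(Z)/|Z| = 54.73/86.19 = 0.635.
Step 6 — Type: Im(Z) = -66.59 ⇒ leading (phase φ = -50.6°).

PF = 0.635 (leading, φ = -50.6°)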